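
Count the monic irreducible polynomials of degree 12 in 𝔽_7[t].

The number of monic irreducibles of degree 12 over GF(7) is (1/12)·Σ_{d∣12} μ(12/d) 7^d.
Divisors of 12: 1, 2, 3, 4, 6, 12; μ(12/d) for each: 0, 1, 0, -1, -1, 1.
Σ = 7^2 − 7^4 − 7^6 + 7^12 = 13841167200.
N = 13841167200/12 = 1153430600.

1153430600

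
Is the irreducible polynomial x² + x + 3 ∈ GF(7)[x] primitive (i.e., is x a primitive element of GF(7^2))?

Write f(x) = x² + x + 3.
|GF(7^2)^×| = 7^2 − 1 = 48. Prime factorization: 48 = 2^4·3.
f is primitive ⇔ x has order 48 in GF(7)[x]/(f), i.e. x^(48/q) ≠ 1 for each prime q | 48.
x^(24) mod f = 6.
x^(16) mod f = 2.
None equal 1, so x has full order 48; f is primitive.

Yes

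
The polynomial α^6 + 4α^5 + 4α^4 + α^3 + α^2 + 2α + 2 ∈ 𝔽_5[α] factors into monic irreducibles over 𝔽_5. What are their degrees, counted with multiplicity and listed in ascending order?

Write g(α) = α^6 + 4α^5 + 4α^4 + α^3 + α^2 + 2α + 2.
Roots in 𝔽_5: g(0) = 2; g(1) = 0 → root; g(2) = 4; g(3) = 4; g(4) = 1.
Linear factors from roots: (α + 4).
Complete factorization: g(α) = (α + 4)·(α^2 + 4α + 1)·(α^3 + α^2 + 4α + 3).
Factor degrees with multiplicity: 1 + 2 + 3 = 6.

1, 2, 3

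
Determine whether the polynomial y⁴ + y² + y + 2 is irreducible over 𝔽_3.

Write h(y) = y⁴ + y² + y + 2.
Check for roots in 𝔽_3: h(0) = 2; h(1) = 2; h(2) = 0 → root.
h(2) = 0, so (y − 2) divides h(y); h is reducible.

No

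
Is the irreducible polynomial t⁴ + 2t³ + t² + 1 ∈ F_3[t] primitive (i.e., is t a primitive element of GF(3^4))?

No

Write f(t) = t⁴ + 2t³ + t² + 1.
|GF(3^4)^×| = 3^4 − 1 = 80. Prime factorization: 80 = 2^4·5.
f is primitive ⇔ t has order 80 in GF(3)[t]/(f), i.e. t^(80/q) ≠ 1 for each prime q | 80.
t^(40) mod f = 1
t^(16) mod f = t³ + t² + 2t.
Since t^(40) = 1, the order of t divides 40 < 80; not primitive.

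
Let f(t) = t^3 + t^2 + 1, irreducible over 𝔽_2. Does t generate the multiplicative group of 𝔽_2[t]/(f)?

|GF(2^3)^×| = 2^3 − 1 = 7. Prime factorization: 7 = 7.
f is primitive ⇔ t has order 7 in GF(2)[t]/(f), i.e. t^(7/q) ≠ 1 for each prime q | 7.
t^(1) mod f = t.
None equal 1, so t has full order 7; f is primitive.

Yes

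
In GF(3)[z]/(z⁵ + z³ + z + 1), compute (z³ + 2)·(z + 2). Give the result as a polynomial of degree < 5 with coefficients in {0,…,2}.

z^4 + 2z^3 + 2z + 1

Multiply in GF(3)[z]: (z³ + 2)·(z + 2) = z⁴ + 2z³ + 2z + 1.
Reduced: z⁴ + 2z³ + 2z + 1.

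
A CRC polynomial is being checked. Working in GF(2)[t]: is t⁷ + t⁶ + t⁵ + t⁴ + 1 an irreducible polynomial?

Write h(t) = t⁷ + t⁶ + t⁵ + t⁴ + 1.
Check for roots in GF(2): h(0) = 1; h(1) = 1.
No roots, so no linear factors.
Monic irreducibles of degree 2 over GF(2): t² + t + 1.
None of them divide h (all give nonzero remainder).
Monic irreducibles of degree 3 over GF(2): t³ + t + 1, t³ + t² + 1.
None of them divide h (all give nonzero remainder).
No irreducible factor of degree ≤ 3 exists, so h is irreducible over GF(2).

Yes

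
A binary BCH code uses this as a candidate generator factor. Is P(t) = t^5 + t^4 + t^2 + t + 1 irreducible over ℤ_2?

Check for roots in ℤ_2: P(0) = 1; P(1) = 1.
No roots, so no linear factors.
Monic irreducibles of degree 2 over GF(2): t^2 + t + 1.
None of them divide P (all give nonzero remainder).
No irreducible factor of degree ≤ 2 exists, so P is irreducible over GF(2).

Yes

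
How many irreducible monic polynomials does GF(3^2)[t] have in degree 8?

Gauss's count: N_{9}(8) = (1/8) Σ_{d|8} μ(8/d)·9^d.
Divisors of 8: 1, 2, 4, 8; μ(8/d) for each: 0, 0, -1, 1.
Σ = − 9^4 + 9^8 = 43040160.
N = 43040160/8 = 5380020.

5380020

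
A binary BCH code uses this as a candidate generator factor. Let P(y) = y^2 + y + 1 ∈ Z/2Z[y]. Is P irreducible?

Check for roots in Z/2Z: P(0) = 1; P(1) = 1.
No roots. A degree-2 polynomial over a field with no linear factor is irreducible.

Yes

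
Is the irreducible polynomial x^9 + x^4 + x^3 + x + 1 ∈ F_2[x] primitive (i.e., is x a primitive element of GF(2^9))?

Write f(x) = x^9 + x^4 + x^3 + x + 1.
|GF(2^9)^×| = 2^9 − 1 = 511. Prime factorization: 511 = 7·73.
f is primitive ⇔ x has order 511 in GF(2)[x]/(f), i.e. x^(511/q) ≠ 1 for each prime q | 511.
x^(73) mod f = x^8 + x^7 + x^5 + x^4 + x^3 + x^2 + x.
x^(7) mod f = x^7.
None equal 1, so x has full order 511; f is primitive.

Yes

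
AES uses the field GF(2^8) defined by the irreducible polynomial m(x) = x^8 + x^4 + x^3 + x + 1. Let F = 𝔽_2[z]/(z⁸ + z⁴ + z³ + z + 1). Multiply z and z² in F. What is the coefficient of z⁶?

Multiply in 𝔽_2[z]: (z)·(z²) = z³.
Reduced: z³.

0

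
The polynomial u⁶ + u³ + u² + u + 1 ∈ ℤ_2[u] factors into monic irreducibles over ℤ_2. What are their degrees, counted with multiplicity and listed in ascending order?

Write f(u) = u⁶ + u³ + u² + u + 1.
Roots in ℤ_2: f(0) = 1; f(1) = 1.
Complete factorization: f(u) = (u² + u + 1)·(u⁴ + u³ + 1).
Factor degrees with multiplicity: 2 + 4 = 6.

2, 4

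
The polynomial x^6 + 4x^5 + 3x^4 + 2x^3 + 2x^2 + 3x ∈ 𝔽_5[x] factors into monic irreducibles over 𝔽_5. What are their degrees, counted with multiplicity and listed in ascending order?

1, 1, 1, 1, 2

Write g(x) = x^6 + 4x^5 + 3x^4 + 2x^3 + 2x^2 + 3x.
Roots in 𝔽_5: g(0) = 0 → root; g(1) = 0 → root; g(2) = 0 → root; g(3) = 0 → root; g(4) = 2.
Linear factors from roots: (x), (x + 4), (x + 3), (x + 2).
Complete factorization: g(x) = (x)·(x + 2)·(x + 3)·(x + 4)·(x^2 + 2).
Factor degrees with multiplicity: 1 + 1 + 1 + 1 + 2 = 6.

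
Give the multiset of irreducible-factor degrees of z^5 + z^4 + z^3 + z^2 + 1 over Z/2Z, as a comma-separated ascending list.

Write f(z) = z^5 + z^4 + z^3 + z^2 + 1.
Roots in Z/2Z: f(0) = 1; f(1) = 1.
Complete factorization: f(z) = (z^5 + z^4 + z^3 + z^2 + 1).
Factor degrees with multiplicity: 5 = 5.

5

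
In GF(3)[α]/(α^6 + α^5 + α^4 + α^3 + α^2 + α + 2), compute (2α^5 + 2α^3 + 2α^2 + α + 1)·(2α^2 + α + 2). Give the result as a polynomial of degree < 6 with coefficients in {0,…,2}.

Multiply in GF(3)[α]: (2α^5 + 2α^3 + 2α^2 + α + 1)·(2α^2 + α + 2) = α^7 + 2α^6 + 2α^5 + 2α^3 + α^2 + 2.
Reduce using α^6 ≡ 2α^5 + 2α^4 + 2α^3 + 2α^2 + 2α + 1 (mod α^6 + α^5 + α^4 + α^3 + α^2 + α + 2).
Reduced: α^4 + 2α^2.

α^4 + 2α^2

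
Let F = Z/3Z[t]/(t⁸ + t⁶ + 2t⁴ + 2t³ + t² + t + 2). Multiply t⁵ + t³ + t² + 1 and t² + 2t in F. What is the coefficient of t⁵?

Multiply in Z/3Z[t]: (t⁵ + t³ + t² + 1)·(t² + 2t) = t⁷ + 2t⁶ + t⁵ + 2t³ + t² + 2t.
Reduced: t⁷ + 2t⁶ + t⁵ + 2t³ + t² + 2t.

1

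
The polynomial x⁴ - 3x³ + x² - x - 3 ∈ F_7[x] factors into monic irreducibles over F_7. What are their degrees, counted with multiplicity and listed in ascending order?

2, 2

Write g(x) = x⁴ - 3x³ + x² - x - 3.
Complete factorization: g(x) = (x² + x - 3)·(x² + 3x + 1).
Factor degrees with multiplicity: 2 + 2 = 4.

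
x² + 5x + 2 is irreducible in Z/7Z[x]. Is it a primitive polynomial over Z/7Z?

No

Write f(x) = x² + 5x + 2.
|GF(7^2)^×| = 7^2 − 1 = 48. Prime factorization: 48 = 2^4·3.
f is primitive ⇔ x has order 48 in GF(7)[x]/(f), i.e. x^(48/q) ≠ 1 for each prime q | 48.
x^(24) mod f = 1
x^(16) mod f = 4.
Since x^(24) = 1, the order of x divides 24 < 48; not primitive.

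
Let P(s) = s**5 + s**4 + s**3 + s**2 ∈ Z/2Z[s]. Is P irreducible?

Check for roots in Z/2Z: P(0) = 0 → root; P(1) = 0 → root.
P(0) = 0, so (s) divides P(s); P is reducible.

No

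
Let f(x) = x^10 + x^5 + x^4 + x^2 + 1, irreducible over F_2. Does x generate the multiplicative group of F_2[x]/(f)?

|GF(2^10)^×| = 2^10 − 1 = 1023. Prime factorization: 1023 = 3·11·31.
f is primitive ⇔ x has order 1023 in GF(2)[x]/(f), i.e. x^(1023/q) ≠ 1 for each prime q | 1023.
x^(341) mod f = x^5 + x^2.
x^(93) mod f = 1
x^(33) mod f = x^7 + x^4 + x^2.
Since x^(93) = 1, the order of x divides 93 < 1023; not primitive.

No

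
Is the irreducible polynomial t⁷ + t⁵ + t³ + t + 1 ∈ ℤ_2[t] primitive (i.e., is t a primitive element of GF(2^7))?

Write f(t) = t⁷ + t⁵ + t³ + t + 1.
|GF(2^7)^×| = 2^7 − 1 = 127. Prime factorization: 127 = 127.
f is primitive ⇔ t has order 127 in GF(2)[t]/(f), i.e. t^(127/q) ≠ 1 for each prime q | 127.
t^(1) mod f = t.
None equal 1, so t has full order 127; f is primitive.

Yes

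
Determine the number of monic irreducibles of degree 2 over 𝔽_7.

21

Gauss's count: N_{7}(2) = (1/2) Σ_{d|2} μ(2/d)·7^d.
Divisors of 2: 1, 2; μ(2/d) for each: -1, 1.
Σ = − 7^1 + 7^2 = 42.
N = 42/2 = 21.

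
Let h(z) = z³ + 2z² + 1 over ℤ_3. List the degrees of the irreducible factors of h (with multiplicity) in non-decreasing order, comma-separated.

Roots in ℤ_3: h(0) = 1; h(1) = 1; h(2) = 2.
Complete factorization: h(z) = (z³ + 2z² + 1).
Factor degrees with multiplicity: 3 = 3.

3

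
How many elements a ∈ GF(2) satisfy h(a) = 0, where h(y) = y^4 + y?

2

Evaluate at each of the 2 elements of GF(2):
h(0) = 0 → root; h(1) = 0 → root.
Roots: {0, 1}.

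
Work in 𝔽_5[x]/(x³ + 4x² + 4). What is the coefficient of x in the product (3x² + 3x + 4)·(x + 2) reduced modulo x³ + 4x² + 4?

Multiply in 𝔽_5[x]: (3x² + 3x + 4)·(x + 2) = 3x³ + 4x² + 3.
Reduce using x³ ≡ x² + 1 (mod x³ + 4x² + 4).
Reduced: 2x² + 1.

0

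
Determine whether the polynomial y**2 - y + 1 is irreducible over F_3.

Write m(y) = y**2 - y + 1.
Check for roots in F_3: m(0) = 1; m(1) = 1; m(2) = 0 → root.
m(2) = 0, so (y − 2) divides m(y); m is reducible.

No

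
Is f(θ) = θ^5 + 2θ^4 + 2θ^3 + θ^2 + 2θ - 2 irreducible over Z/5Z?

Yes

Check for roots in Z/5Z: f(0) = 3; f(1) = 1; f(2) = 1; f(3) = 2; f(4) = 1.
No roots, so no linear factors.
Degree-2 irreducible divisors: test the 10 monic irreducibles of degree 2 over GF(5).
None of them divide f (all give nonzero remainder).
No irreducible factor of degree ≤ 2 exists, so f is irreducible over GF(5).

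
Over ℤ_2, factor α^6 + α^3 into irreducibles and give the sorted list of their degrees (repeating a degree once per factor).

Write h(α) = α^6 + α^3.
Roots in ℤ_2: h(0) = 0 → root; h(1) = 0 → root.
Linear factors from roots: (α), (α + 1).
Complete factorization: h(α) = (α + 1)·(α)^3·(α^2 + α + 1).
Factor degrees with multiplicity: 1 + 1 + 1 + 1 + 2 = 6.

1, 1, 1, 1, 2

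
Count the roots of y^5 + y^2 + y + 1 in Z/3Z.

1

Write f(y) = y^5 + y^2 + y + 1.
Evaluate at each of the 3 elements of Z/3Z:
f(0) = 1; f(1) = 1; f(2) = 0 → root.
Roots: {2}.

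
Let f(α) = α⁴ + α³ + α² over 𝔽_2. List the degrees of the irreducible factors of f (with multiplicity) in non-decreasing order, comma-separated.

Roots in 𝔽_2: f(0) = 0 → root; f(1) = 1.
Linear factors from roots: (α).
Complete factorization: f(α) = (α)^2·(α² + α + 1).
Factor degrees with multiplicity: 1 + 1 + 2 = 4.

1, 1, 2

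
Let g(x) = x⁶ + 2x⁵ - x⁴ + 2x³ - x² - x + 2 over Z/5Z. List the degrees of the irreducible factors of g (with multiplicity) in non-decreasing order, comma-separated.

6

Roots in Z/5Z: g(0) = 2; g(1) = 4; g(2) = 4; g(3) = 3; g(4) = 3.
Complete factorization: g(x) = (x⁶ + 2x⁵ - x⁴ + 2x³ - x² - x + 2).
Factor degrees with multiplicity: 6 = 6.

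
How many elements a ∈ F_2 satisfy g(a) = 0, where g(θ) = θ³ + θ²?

2

Evaluate at each of the 2 elements of F_2:
g(0) = 0 → root; g(1) = 0 → root.
Roots: {0, 1}.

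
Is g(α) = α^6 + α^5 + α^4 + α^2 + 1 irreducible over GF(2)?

Check for roots in GF(2): g(0) = 1; g(1) = 1.
No roots, so no linear factors.
Monic irreducibles of degree 2 over GF(2): α^2 + α + 1.
None of them divide g (all give nonzero remainder).
Monic irreducibles of degree 3 over GF(2): α^3 + α + 1, α^3 + α^2 + 1.
None of them divide g (all give nonzero remainder).
No irreducible factor of degree ≤ 3 exists, so g is irreducible over GF(2).

Yes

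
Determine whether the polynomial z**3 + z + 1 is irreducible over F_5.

Write g(z) = z**3 + z + 1.
Check for roots in F_5: g(0) = 1; g(1) = 3; g(2) = 1; g(3) = 1; g(4) = 4.
No roots. A degree-3 polynomial over a field with no linear factor is irreducible.

Yes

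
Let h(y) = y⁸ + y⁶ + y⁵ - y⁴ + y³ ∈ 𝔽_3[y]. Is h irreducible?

No

Check for roots in 𝔽_3: h(0) = 0 → root; h(1) = 0 → root; h(2) = 2.
h(0) = 0, so (y) divides h(y); h is reducible.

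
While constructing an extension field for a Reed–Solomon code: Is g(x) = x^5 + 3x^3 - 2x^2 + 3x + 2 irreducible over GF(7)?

No

Check for roots in GF(7): g(0) = 2; g(1) = 0 → root; g(2) = 0 → root; g(3) = 2; g(4) = 1; g(5) = 2; g(6) = 0 → root.
g(1) = 0, so (x − 1) divides g(x); g is reducible.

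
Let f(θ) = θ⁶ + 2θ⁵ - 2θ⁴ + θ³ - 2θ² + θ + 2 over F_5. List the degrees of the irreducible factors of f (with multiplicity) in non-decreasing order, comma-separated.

1, 1, 1, 3

Roots in F_5: f(0) = 2; f(1) = 3; f(2) = 0 → root; f(3) = 2; f(4) = 0 → root.
Linear factors from roots: (θ - 2), (θ + 1).
Complete factorization: f(θ) = (θ - 2)·(θ + 1)^2·(θ³ + 2θ² + θ - 1).
Factor degrees with multiplicity: 1 + 1 + 1 + 3 = 6.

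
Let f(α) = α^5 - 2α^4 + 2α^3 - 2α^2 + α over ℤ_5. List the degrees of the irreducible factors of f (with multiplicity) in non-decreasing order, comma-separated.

1, 1, 1, 1, 1

Roots in ℤ_5: f(0) = 0 → root; f(1) = 0 → root; f(2) = 0 → root; f(3) = 0 → root; f(4) = 2.
Linear factors from roots: (α), (α - 1), (α - 2), (α + 2).
Complete factorization: f(α) = (α)·(α + 2)·(α - 2)·(α - 1)^2.
Factor degrees with multiplicity: 1 + 1 + 1 + 1 + 1 = 5.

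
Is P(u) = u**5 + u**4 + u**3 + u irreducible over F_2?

No

Check for roots in F_2: P(0) = 0 → root; P(1) = 0 → root.
P(0) = 0, so (u) divides P(u); P is reducible.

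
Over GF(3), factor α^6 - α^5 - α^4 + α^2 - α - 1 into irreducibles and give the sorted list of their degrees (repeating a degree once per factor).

Write h(α) = α^6 - α^5 - α^4 + α^2 - α - 1.
Roots in GF(3): h(0) = 2; h(1) = 1; h(2) = 2.
Complete factorization: h(α) = (α^2 + α - 1)·(α^2 - α - 1)^2.
Factor degrees with multiplicity: 2 + 2 + 2 = 6.

2, 2, 2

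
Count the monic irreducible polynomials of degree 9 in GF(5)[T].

217000

The number of monic irreducibles of degree 9 over GF(5) is (1/9)·Σ_{d∣9} μ(9/d) 5^d.
Divisors of 9: 1, 3, 9; μ(9/d) for each: 0, -1, 1.
Σ = − 5^3 + 5^9 = 1953000.
N = 1953000/9 = 217000.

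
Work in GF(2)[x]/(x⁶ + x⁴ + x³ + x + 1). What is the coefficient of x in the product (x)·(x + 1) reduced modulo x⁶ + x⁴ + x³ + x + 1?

Multiply in GF(2)[x]: (x)·(x + 1) = x² + x.
Reduced: x² + x.

1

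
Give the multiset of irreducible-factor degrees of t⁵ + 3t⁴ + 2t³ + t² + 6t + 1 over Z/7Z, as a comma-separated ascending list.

Write f(t) = t⁵ + 3t⁴ + 2t³ + t² + 6t + 1.
Linear factors from roots: (t + 6), (t + 2).
Complete factorization: f(t) = (t + 2)·(t + 6)·(t³ + 2t² + 2t + 3).
Factor degrees with multiplicity: 1 + 1 + 3 = 5.

1, 1, 3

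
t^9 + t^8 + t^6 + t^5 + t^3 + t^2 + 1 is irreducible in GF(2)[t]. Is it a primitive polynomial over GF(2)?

Yes

Write f(t) = t^9 + t^8 + t^6 + t^5 + t^3 + t^2 + 1.
|GF(2^9)^×| = 2^9 − 1 = 511. Prime factorization: 511 = 7·73.
f is primitive ⇔ t has order 511 in GF(2)[t]/(f), i.e. t^(511/q) ≠ 1 for each prime q | 511.
t^(73) mod f = t^8 + t^7 + t^6 + t^5 + t.
t^(7) mod f = t^7.
None equal 1, so t has full order 511; f is primitive.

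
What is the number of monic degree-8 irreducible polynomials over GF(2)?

30

By the necklace-counting formula, N_2(8) = (1/8) Σ_{d|8} μ(8/d)·2^d.
Divisors of 8: 1, 2, 4, 8; μ(8/d) for each: 0, 0, -1, 1.
Σ = − 2^4 + 2^8 = 240.
N = 240/8 = 30.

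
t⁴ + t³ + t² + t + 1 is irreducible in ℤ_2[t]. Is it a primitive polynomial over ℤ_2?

Write f(t) = t⁴ + t³ + t² + t + 1.
|GF(2^4)^×| = 2^4 − 1 = 15. Prime factorization: 15 = 3·5.
f is primitive ⇔ t has order 15 in GF(2)[t]/(f), i.e. t^(15/q) ≠ 1 for each prime q | 15.
t^(5) mod f = 1
t^(3) mod f = t³.
Since t^(5) = 1, the order of t divides 5 < 15; not primitive.

No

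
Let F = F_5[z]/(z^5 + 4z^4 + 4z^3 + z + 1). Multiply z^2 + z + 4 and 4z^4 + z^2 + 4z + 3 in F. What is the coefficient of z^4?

4

Multiply in F_5[z]: (z^2 + z + 4)·(4z^4 + z^2 + 4z + 3) = 4z^6 + 4z^5 + 2z^4 + z^2 + 4z + 2.
Reduce using z^5 ≡ z^4 + z^3 + 4z + 4 (mod z^5 + 4z^4 + 4z^3 + z + 1).
Reduced: 4z^4 + 3z^3 + 2z^2 + 2z + 4.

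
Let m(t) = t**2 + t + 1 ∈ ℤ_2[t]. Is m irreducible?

Check for roots in ℤ_2: m(0) = 1; m(1) = 1.
No roots. A degree-2 polynomial over a field with no linear factor is irreducible.

Yes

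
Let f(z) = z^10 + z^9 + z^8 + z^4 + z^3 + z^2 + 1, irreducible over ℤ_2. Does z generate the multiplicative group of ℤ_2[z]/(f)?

Yes

|GF(2^10)^×| = 2^10 − 1 = 1023. Prime factorization: 1023 = 3·11·31.
f is primitive ⇔ z has order 1023 in GF(2)[z]/(f), i.e. z^(1023/q) ≠ 1 for each prime q | 1023.
z^(341) mod f = z^8 + z^6 + z^5 + z^3 + z.
z^(93) mod f = z^8 + z^5 + z^2 + 1.
z^(33) mod f = z^2 + z.
None equal 1, so z has full order 1023; f is primitive.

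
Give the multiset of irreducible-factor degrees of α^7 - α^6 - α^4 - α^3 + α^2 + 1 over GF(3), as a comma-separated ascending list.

Write g(α) = α^7 - α^6 - α^4 - α^3 + α^2 + 1.
Roots in GF(3): g(0) = 1; g(1) = 0 → root; g(2) = 0 → root.
Linear factors from roots: (α - 1), (α + 1).
Complete factorization: g(α) = (α - 1)·(α + 1)^2·(α^2 + 1)·(α^2 + α - 1).
Factor degrees with multiplicity: 1 + 1 + 1 + 2 + 2 = 7.

1, 1, 1, 2, 2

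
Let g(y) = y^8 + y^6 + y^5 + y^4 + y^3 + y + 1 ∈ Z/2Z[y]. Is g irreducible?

Check for roots in Z/2Z: g(0) = 1; g(1) = 1.
No roots, so no linear factors.
Monic irreducibles of degree 2 over GF(2): y^2 + y + 1.
None of them divide g (all give nonzero remainder).
Monic irreducibles of degree 3 over GF(2): y^3 + y + 1, y^3 + y^2 + 1.
None of them divide g (all give nonzero remainder).
Monic irreducibles of degree 4 over GF(2): y^4 + y + 1, y^4 + y^3 + 1, y^4 + y^3 + y^2 + y + 1.
None of them divide g (all give nonzero remainder).
No irreducible factor of degree ≤ 4 exists, so g is irreducible over GF(2).

Yes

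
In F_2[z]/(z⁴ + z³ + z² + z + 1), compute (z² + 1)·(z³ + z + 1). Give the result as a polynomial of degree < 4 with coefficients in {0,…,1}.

Multiply in F_2[z]: (z² + 1)·(z³ + z + 1) = z⁵ + z² + z + 1.
Reduce using z⁴ ≡ z³ + z² + z + 1 (mod z⁴ + z³ + z² + z + 1).
Reduced: z² + z.

z^2 + z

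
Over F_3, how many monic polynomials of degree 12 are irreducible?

44220

x^(3^12) − x is the product of all monic irreducibles of degree dividing 12; Möbius inversion gives N = (1/12) Σ μ(12/d)·3^d.
Divisors of 12: 1, 2, 3, 4, 6, 12; μ(12/d) for each: 0, 1, 0, -1, -1, 1.
Σ = 3^2 − 3^4 − 3^6 + 3^12 = 530640.
N = 530640/12 = 44220.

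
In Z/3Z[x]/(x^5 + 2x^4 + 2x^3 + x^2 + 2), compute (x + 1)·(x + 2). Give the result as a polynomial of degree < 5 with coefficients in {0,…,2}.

Multiply in Z/3Z[x]: (x + 1)·(x + 2) = x^2 + 2.
Reduced: x^2 + 2.

x^2 + 2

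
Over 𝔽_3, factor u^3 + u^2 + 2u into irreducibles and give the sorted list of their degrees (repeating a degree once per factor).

1, 2

Write h(u) = u^3 + u^2 + 2u.
Roots in 𝔽_3: h(0) = 0 → root; h(1) = 1; h(2) = 1.
Linear factors from roots: (u).
Complete factorization: h(u) = (u)·(u^2 + u + 2).
Factor degrees with multiplicity: 1 + 2 = 3.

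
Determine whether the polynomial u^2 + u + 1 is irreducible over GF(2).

Yes

Write P(u) = u^2 + u + 1.
Check for roots in GF(2): P(0) = 1; P(1) = 1.
No roots. A degree-2 polynomial over a field with no linear factor is irreducible.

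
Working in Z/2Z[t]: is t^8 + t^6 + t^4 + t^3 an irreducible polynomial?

No

Write h(t) = t^8 + t^6 + t^4 + t^3.
Check for roots in Z/2Z: h(0) = 0 → root; h(1) = 0 → root.
h(0) = 0, so (t) divides h(t); h is reducible.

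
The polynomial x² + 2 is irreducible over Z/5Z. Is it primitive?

Write f(x) = x² + 2.
|GF(5^2)^×| = 5^2 − 1 = 24. Prime factorization: 24 = 2^3·3.
f is primitive ⇔ x has order 24 in GF(5)[x]/(f), i.e. x^(24/q) ≠ 1 for each prime q | 24.
x^(12) mod f = 4.
x^(8) mod f = 1
Since x^(8) = 1, the order of x divides 8 < 24; not primitive.

No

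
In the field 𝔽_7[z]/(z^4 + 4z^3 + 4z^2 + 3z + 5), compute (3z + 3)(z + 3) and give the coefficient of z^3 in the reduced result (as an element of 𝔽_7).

Multiply in 𝔽_7[z]: (3z + 3)·(z + 3) = 3z^2 + 5z + 2.
Reduced: 3z^2 + 5z + 2.

0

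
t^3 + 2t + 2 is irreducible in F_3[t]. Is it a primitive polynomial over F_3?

No

Write f(t) = t^3 + 2t + 2.
|GF(3^3)^×| = 3^3 − 1 = 26. Prime factorization: 26 = 2·13.
f is primitive ⇔ t has order 26 in GF(3)[t]/(f), i.e. t^(26/q) ≠ 1 for each prime q | 26.
t^(13) mod f = 1
t^(2) mod f = t^2.
Since t^(13) = 1, the order of t divides 13 < 26; not primitive.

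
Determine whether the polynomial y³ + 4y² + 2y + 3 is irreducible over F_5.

No

Write h(y) = y³ + 4y² + 2y + 3.
Check for roots in F_5: h(0) = 3; h(1) = 0 → root; h(2) = 1; h(3) = 2; h(4) = 4.
h(1) = 0, so (y − 1) divides h(y); h is reducible.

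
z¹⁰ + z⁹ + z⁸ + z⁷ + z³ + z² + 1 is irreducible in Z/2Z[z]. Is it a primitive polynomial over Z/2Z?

Write f(z) = z¹⁰ + z⁹ + z⁸ + z⁷ + z³ + z² + 1.
|GF(2^10)^×| = 2^10 − 1 = 1023. Prime factorization: 1023 = 3·11·31.
f is primitive ⇔ z has order 1023 in GF(2)[z]/(f), i.e. z^(1023/q) ≠ 1 for each prime q | 1023.
z^(341) mod f = z⁸ + z⁷ + z⁶ + z².
z^(93) mod f = z⁸ + z⁶ + z³ + 1.
z^(33) mod f = z⁹ + z⁸ + z⁶ + z² + z.
None equal 1, so z has full order 1023; f is primitive.

Yes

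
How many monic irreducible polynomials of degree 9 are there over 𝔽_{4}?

29120

The number of monic irreducibles of degree 9 over GF(4) is (1/9)·Σ_{d∣9} μ(9/d) 4^d.
Divisors of 9: 1, 3, 9; μ(9/d) for each: 0, -1, 1.
Σ = − 4^3 + 4^9 = 262080.
N = 262080/9 = 29120.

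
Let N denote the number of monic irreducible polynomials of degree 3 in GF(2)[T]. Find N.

x^(2^3) − x is the product of all monic irreducibles of degree dividing 3; Möbius inversion gives N = (1/3) Σ μ(3/d)·2^d.
Divisors of 3: 1, 3; μ(3/d) for each: -1, 1.
Σ = − 2^1 + 2^3 = 6.
N = 6/3 = 2.

2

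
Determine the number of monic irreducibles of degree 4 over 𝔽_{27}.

By the necklace-counting formula, N_27(4) = (1/4) Σ_{d|4} μ(4/d)·27^d.
Divisors of 4: 1, 2, 4; μ(4/d) for each: 0, -1, 1.
Σ = − 27^2 + 27^4 = 530712.
N = 530712/4 = 132678.

132678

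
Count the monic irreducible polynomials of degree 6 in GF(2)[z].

x^(2^6) − x is the product of all monic irreducibles of degree dividing 6; Möbius inversion gives N = (1/6) Σ μ(6/d)·2^d.
Divisors of 6: 1, 2, 3, 6; μ(6/d) for each: 1, -1, -1, 1.
Σ = 2^1 − 2^2 − 2^3 + 2^6 = 54.
N = 54/6 = 9.

9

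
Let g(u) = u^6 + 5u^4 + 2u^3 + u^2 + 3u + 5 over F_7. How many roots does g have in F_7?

Evaluate at each of the 7 elements of F_7:
g(0) = 5; g(1) = 3; g(2) = 0 → root; g(3) = 0 → root; g(4) = 0 → root; g(5) = 5; g(6) = 0 → root.
Roots: {2, 3, 4, 6}.

4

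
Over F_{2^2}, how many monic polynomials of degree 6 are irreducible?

The number of monic irreducibles of degree 6 over GF(4) is (1/6)·Σ_{d∣6} μ(6/d) 4^d.
Divisors of 6: 1, 2, 3, 6; μ(6/d) for each: 1, -1, -1, 1.
Σ = 4^1 − 4^2 − 4^3 + 4^6 = 4020.
N = 4020/6 = 670.

670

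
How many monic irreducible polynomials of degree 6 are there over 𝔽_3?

116

x^(3^6) − x is the product of all monic irreducibles of degree dividing 6; Möbius inversion gives N = (1/6) Σ μ(6/d)·3^d.
Divisors of 6: 1, 2, 3, 6; μ(6/d) for each: 1, -1, -1, 1.
Σ = 3^1 − 3^2 − 3^3 + 3^6 = 696.
N = 696/6 = 116.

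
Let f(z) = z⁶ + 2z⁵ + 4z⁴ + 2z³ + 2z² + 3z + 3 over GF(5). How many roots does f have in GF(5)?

Evaluate at each of the 5 elements of GF(5):
f(0) = 3; f(1) = 2; f(2) = 0 → root; f(3) = 3; f(4) = 3.
Roots: {2}.

1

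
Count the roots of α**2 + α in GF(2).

Write g(α) = α**2 + α.
Evaluate at each of the 2 elements of GF(2):
g(0) = 0 → root; g(1) = 0 → root.
Roots: {0, 1}.

2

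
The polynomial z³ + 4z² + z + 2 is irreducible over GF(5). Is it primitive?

Yes

Write f(z) = z³ + 4z² + z + 2.
|GF(5^3)^×| = 5^3 − 1 = 124. Prime factorization: 124 = 2^2·31.
f is primitive ⇔ z has order 124 in GF(5)[z]/(f), i.e. z^(124/q) ≠ 1 for each prime q | 124.
z^(62) mod f = 4.
z^(4) mod f = 2z + 3.
None equal 1, so z has full order 124; f is primitive.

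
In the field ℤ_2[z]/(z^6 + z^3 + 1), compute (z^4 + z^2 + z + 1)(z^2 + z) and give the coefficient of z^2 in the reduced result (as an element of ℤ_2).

Multiply in ℤ_2[z]: (z^4 + z^2 + z + 1)·(z^2 + z) = z^6 + z^5 + z^4 + z.
Reduce using z^6 ≡ z^3 + 1 (mod z^6 + z^3 + 1).
Reduced: z^5 + z^4 + z^3 + z + 1.

0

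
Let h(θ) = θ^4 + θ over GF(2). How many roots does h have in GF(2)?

Evaluate at each of the 2 elements of GF(2):
h(0) = 0 → root; h(1) = 0 → root.
Roots: {0, 1}.

2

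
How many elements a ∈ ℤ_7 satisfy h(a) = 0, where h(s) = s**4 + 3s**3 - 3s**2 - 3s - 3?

Evaluate at each of the 7 elements of ℤ_7:
h(0) = 4; h(1) = 2; h(2) = 5; h(3) = 4; h(4) = 0 → root; h(5) = 4; h(6) = 2.
Roots: {4}.

1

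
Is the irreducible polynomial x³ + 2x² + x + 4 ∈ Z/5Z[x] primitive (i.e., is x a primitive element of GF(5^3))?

Write f(x) = x³ + 2x² + x + 4.
|GF(5^3)^×| = 5^3 − 1 = 124. Prime factorization: 124 = 2^2·31.
f is primitive ⇔ x has order 124 in GF(5)[x]/(f), i.e. x^(124/q) ≠ 1 for each prime q | 124.
x^(62) mod f = 1
x^(4) mod f = 3x² + 3x + 3.
Since x^(62) = 1, the order of x divides 62 < 124; not primitive.

No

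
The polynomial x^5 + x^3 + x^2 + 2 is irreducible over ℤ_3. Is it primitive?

Write f(x) = x^5 + x^3 + x^2 + 2.
|GF(3^5)^×| = 3^5 − 1 = 242. Prime factorization: 242 = 2·11^2.
f is primitive ⇔ x has order 242 in GF(3)[x]/(f), i.e. x^(242/q) ≠ 1 for each prime q | 242.
x^(121) mod f = 1
x^(22) mod f = x^4 + 2x^2 + 2x + 2.
Since x^(121) = 1, the order of x divides 121 < 242; not primitive.

No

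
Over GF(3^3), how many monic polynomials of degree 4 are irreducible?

By the necklace-counting formula, N_27(4) = (1/4) Σ_{d|4} μ(4/d)·27^d.
Divisors of 4: 1, 2, 4; μ(4/d) for each: 0, -1, 1.
Σ = − 27^2 + 27^4 = 530712.
N = 530712/4 = 132678.

132678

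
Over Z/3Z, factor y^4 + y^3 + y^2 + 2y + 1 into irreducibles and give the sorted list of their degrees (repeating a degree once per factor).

1, 1, 2

Write h(y) = y^4 + y^3 + y^2 + 2y + 1.
Roots in Z/3Z: h(0) = 1; h(1) = 0 → root; h(2) = 0 → root.
Linear factors from roots: (y + 2), (y + 1).
Complete factorization: h(y) = (y + 1)·(y + 2)·(y^2 + y + 2).
Factor degrees with multiplicity: 1 + 1 + 2 = 4.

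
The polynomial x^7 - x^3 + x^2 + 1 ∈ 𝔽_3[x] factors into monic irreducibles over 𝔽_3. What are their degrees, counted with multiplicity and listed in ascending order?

Write h(x) = x^7 - x^3 + x^2 + 1.
Roots in 𝔽_3: h(0) = 1; h(1) = 2; h(2) = 2.
Complete factorization: h(x) = (x^2 + 1)·(x^2 - x - 1)·(x^3 + x^2 + x - 1).
Factor degrees with multiplicity: 2 + 2 + 3 = 7.

2, 2, 3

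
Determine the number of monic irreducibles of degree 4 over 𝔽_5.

150

Gauss's count: N_{5}(4) = (1/4) Σ_{d|4} μ(4/d)·5^d.
Divisors of 4: 1, 2, 4; μ(4/d) for each: 0, -1, 1.
Σ = − 5^2 + 5^4 = 600.
N = 600/4 = 150.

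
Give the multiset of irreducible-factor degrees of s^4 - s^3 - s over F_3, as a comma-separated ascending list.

1, 1, 2

Write g(s) = s^4 - s^3 - s.
Roots in F_3: g(0) = 0 → root; g(1) = 2; g(2) = 0 → root.
Linear factors from roots: (s), (s + 1).
Complete factorization: g(s) = (s)·(s + 1)·(s^2 + s - 1).
Factor degrees with multiplicity: 1 + 1 + 2 = 4.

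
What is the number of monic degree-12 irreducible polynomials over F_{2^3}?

5726600880

x^(8^12) − x is the product of all monic irreducibles of degree dividing 12; Möbius inversion gives N = (1/12) Σ μ(12/d)·8^d.
Divisors of 12: 1, 2, 3, 4, 6, 12; μ(12/d) for each: 0, 1, 0, -1, -1, 1.
Σ = 8^2 − 8^4 − 8^6 + 8^12 = 68719210560.
N = 68719210560/12 = 5726600880.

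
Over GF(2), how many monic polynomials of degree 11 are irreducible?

By the necklace-counting formula, N_2(11) = (1/11) Σ_{d|11} μ(11/d)·2^d.
Divisors of 11: 1, 11; μ(11/d) for each: -1, 1.
Σ = − 2^1 + 2^11 = 2046.
N = 2046/11 = 186.

186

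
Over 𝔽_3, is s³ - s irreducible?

No

Write P(s) = s³ - s.
Check for roots in 𝔽_3: P(0) = 0 → root; P(1) = 0 → root; P(2) = 0 → root.
P(0) = 0, so (s) divides P(s); P is reducible.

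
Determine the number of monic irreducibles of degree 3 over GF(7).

The number of monic irreducibles of degree 3 over GF(7) is (1/3)·Σ_{d∣3} μ(3/d) 7^d.
Divisors of 3: 1, 3; μ(3/d) for each: -1, 1.
Σ = − 7^1 + 7^3 = 336.
N = 336/3 = 112.

112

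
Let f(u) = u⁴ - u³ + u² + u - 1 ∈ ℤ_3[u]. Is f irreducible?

Check for roots in ℤ_3: f(0) = 2; f(1) = 1; f(2) = 1.
No roots, so no linear factors.
Monic irreducibles of degree 2 over GF(3): u² + 1, u² + u - 1, u² - u - 1.
None of them divide f (all give nonzero remainder).
No irreducible factor of degree ≤ 2 exists, so f is irreducible over GF(3).

Yes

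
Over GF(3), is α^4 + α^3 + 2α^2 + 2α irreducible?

Write f(α) = α^4 + α^3 + 2α^2 + 2α.
Check for roots in GF(3): f(0) = 0 → root; f(1) = 0 → root; f(2) = 0 → root.
f(0) = 0, so (α) divides f(α); f is reducible.

No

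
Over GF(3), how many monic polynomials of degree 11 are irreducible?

Gauss's count: N_{3}(11) = (1/11) Σ_{d|11} μ(11/d)·3^d.
Divisors of 11: 1, 11; μ(11/d) for each: -1, 1.
Σ = − 3^1 + 3^11 = 177144.
N = 177144/11 = 16104.

16104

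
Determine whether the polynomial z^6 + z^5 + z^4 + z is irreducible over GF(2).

Write f(z) = z^6 + z^5 + z^4 + z.
Check for roots in GF(2): f(0) = 0 → root; f(1) = 0 → root.
f(0) = 0, so (z) divides f(z); f is reducible.

No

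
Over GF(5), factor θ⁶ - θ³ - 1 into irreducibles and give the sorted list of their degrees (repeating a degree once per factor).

1, 1, 2, 2

Write f(θ) = θ⁶ - θ³ - 1.
Roots in GF(5): f(0) = 4; f(1) = 4; f(2) = 0 → root; f(3) = 1; f(4) = 1.
Linear factors from roots: (θ - 2).
Complete factorization: f(θ) = (θ - 2)^2·(θ² + 2θ - 1)^2.
Factor degrees with multiplicity: 1 + 1 + 2 + 2 = 6.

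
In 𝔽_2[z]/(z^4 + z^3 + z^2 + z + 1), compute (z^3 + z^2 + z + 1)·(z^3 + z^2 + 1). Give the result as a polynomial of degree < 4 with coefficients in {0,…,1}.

z^3 + 1

Multiply in 𝔽_2[z]: (z^3 + z^2 + z + 1)·(z^3 + z^2 + 1) = z^6 + z^3 + z + 1.
Reduce using z^4 ≡ z^3 + z^2 + z + 1 (mod z^4 + z^3 + z^2 + z + 1).
Reduced: z^3 + 1.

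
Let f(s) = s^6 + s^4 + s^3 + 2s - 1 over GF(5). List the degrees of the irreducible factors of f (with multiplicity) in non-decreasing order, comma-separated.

2, 4

Roots in GF(5): f(0) = 4; f(1) = 4; f(2) = 1; f(3) = 2; f(4) = 3.
Complete factorization: f(s) = (s^2 + 2)·(s^4 - s^2 + s + 2).
Factor degrees with multiplicity: 2 + 4 = 6.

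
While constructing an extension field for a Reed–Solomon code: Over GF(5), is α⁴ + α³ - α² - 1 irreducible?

Write g(α) = α⁴ + α³ - α² - 1.
Check for roots in GF(5): g(0) = 4; g(1) = 0 → root; g(2) = 4; g(3) = 3; g(4) = 3.
g(1) = 0, so (α − 1) divides g(α); g is reducible.

No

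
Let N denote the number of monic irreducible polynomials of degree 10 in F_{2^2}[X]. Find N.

104754

x^(4^10) − x is the product of all monic irreducibles of degree dividing 10; Möbius inversion gives N = (1/10) Σ μ(10/d)·4^d.
Divisors of 10: 1, 2, 5, 10; μ(10/d) for each: 1, -1, -1, 1.
Σ = 4^1 − 4^2 − 4^5 + 4^10 = 1047540.
N = 1047540/10 = 104754.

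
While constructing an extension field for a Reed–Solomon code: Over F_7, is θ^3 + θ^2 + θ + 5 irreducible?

Write P(θ) = θ^3 + θ^2 + θ + 5.
Check for roots in F_7: P(0) = 5; P(1) = 1; P(2) = 5; P(3) = 2; P(4) = 5; P(5) = 6; P(6) = 4.
No roots. A degree-3 polynomial over a field with no linear factor is irreducible.

Yes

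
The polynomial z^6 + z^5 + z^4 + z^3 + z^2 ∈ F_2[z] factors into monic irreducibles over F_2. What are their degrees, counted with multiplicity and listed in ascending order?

Write g(z) = z^6 + z^5 + z^4 + z^3 + z^2.
Roots in F_2: g(0) = 0 → root; g(1) = 1.
Linear factors from roots: (z).
Complete factorization: g(z) = (z)^2·(z^4 + z^3 + z^2 + z + 1).
Factor degrees with multiplicity: 1 + 1 + 4 = 6.

1, 1, 4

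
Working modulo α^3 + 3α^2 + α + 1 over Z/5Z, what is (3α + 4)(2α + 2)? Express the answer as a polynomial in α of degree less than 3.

α^2 + 4α + 3

Multiply in Z/5Z[α]: (3α + 4)·(2α + 2) = α^2 + 4α + 3.
Reduced: α^2 + 4α + 3.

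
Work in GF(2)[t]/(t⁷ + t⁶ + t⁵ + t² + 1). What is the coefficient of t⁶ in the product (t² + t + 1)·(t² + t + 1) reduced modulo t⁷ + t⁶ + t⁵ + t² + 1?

Multiply in GF(2)[t]: (t² + t + 1)·(t² + t + 1) = t⁴ + t² + 1.
Reduced: t⁴ + t² + 1.

0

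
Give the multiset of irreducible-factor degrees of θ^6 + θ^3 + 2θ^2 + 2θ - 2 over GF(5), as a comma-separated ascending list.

Write g(θ) = θ^6 + θ^3 + 2θ^2 + 2θ - 2.
Roots in GF(5): g(0) = 3; g(1) = 4; g(2) = 2; g(3) = 3; g(4) = 3.
Complete factorization: g(θ) = (θ^6 + θ^3 + 2θ^2 + 2θ - 2).
Factor degrees with multiplicity: 6 = 6.

6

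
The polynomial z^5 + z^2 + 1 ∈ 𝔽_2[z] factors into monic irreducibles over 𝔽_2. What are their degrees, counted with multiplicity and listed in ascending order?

5

Write h(z) = z^5 + z^2 + 1.
Roots in 𝔽_2: h(0) = 1; h(1) = 1.
Complete factorization: h(z) = (z^5 + z^2 + 1).
Factor degrees with multiplicity: 5 = 5.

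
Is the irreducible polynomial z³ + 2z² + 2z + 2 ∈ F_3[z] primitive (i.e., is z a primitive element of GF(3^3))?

Write f(z) = z³ + 2z² + 2z + 2.
|GF(3^3)^×| = 3^3 − 1 = 26. Prime factorization: 26 = 2·13.
f is primitive ⇔ z has order 26 in GF(3)[z]/(f), i.e. z^(26/q) ≠ 1 for each prime q | 26.
z^(13) mod f = 1
z^(2) mod f = z².
Since z^(13) = 1, the order of z divides 13 < 26; not primitive.

No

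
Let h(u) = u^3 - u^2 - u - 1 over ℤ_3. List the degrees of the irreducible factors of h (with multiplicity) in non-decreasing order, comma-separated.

Roots in ℤ_3: h(0) = 2; h(1) = 1; h(2) = 1.
Complete factorization: h(u) = (u^3 - u^2 - u - 1).
Factor degrees with multiplicity: 3 = 3.

3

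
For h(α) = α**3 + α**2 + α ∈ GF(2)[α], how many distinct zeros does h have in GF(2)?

Evaluate at each of the 2 elements of GF(2):
h(0) = 0 → root; h(1) = 1.
Roots: {0}.

1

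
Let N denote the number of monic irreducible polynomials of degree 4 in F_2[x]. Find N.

3

Gauss's count: N_{2}(4) = (1/4) Σ_{d|4} μ(4/d)·2^d.
Divisors of 4: 1, 2, 4; μ(4/d) for each: 0, -1, 1.
Σ = − 2^2 + 2^4 = 12.
N = 12/4 = 3.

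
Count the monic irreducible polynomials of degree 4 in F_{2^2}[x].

60

x^(4^4) − x is the product of all monic irreducibles of degree dividing 4; Möbius inversion gives N = (1/4) Σ μ(4/d)·4^d.
Divisors of 4: 1, 2, 4; μ(4/d) for each: 0, -1, 1.
Σ = − 4^2 + 4^4 = 240.
N = 240/4 = 60.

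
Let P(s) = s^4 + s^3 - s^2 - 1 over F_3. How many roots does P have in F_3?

1

Evaluate at each of the 3 elements of F_3:
P(0) = 2; P(1) = 0 → root; P(2) = 1.
Roots: {1}.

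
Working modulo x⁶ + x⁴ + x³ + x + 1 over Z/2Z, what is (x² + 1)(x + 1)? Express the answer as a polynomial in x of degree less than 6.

Multiply in Z/2Z[x]: (x² + 1)·(x + 1) = x³ + x² + x + 1.
Reduced: x³ + x² + x + 1.

x^3 + x^2 + x + 1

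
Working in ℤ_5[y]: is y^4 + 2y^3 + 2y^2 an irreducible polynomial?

No

Write f(y) = y^4 + 2y^3 + 2y^2.
Check for roots in ℤ_5: f(0) = 0 → root; f(1) = 0 → root; f(2) = 0 → root; f(3) = 3; f(4) = 1.
f(0) = 0, so (y) divides f(y); f is reducible.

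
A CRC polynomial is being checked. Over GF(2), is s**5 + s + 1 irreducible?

No

Write f(s) = s**5 + s + 1.
Check for roots in GF(2): f(0) = 1; f(1) = 1.
No roots, so no linear factors.
Monic irreducibles of degree 2 over GF(2): s**2 + s + 1.
s**2 + s + 1 divides f: f(s) = (s**2 + s + 1)·(s**3 + s**2 + 1).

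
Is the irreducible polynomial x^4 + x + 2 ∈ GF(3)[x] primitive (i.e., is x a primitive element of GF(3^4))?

Yes

Write f(x) = x^4 + x + 2.
|GF(3^4)^×| = 3^4 − 1 = 80. Prime factorization: 80 = 2^4·5.
f is primitive ⇔ x has order 80 in GF(3)[x]/(f), i.e. x^(80/q) ≠ 1 for each prime q | 80.
x^(40) mod f = 2.
x^(16) mod f = 2x^3 + x + 2.
None equal 1, so x has full order 80; f is primitive.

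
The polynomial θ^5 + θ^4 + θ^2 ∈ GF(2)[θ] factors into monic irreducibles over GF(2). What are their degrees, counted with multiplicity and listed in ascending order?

1, 1, 3

Write g(θ) = θ^5 + θ^4 + θ^2.
Roots in GF(2): g(0) = 0 → root; g(1) = 1.
Linear factors from roots: (θ).
Complete factorization: g(θ) = (θ)^2·(θ^3 + θ^2 + 1).
Factor degrees with multiplicity: 1 + 1 + 3 = 5.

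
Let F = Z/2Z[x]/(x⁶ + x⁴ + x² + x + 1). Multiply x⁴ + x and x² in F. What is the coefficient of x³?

Multiply in Z/2Z[x]: (x⁴ + x)·(x²) = x⁶ + x³.
Reduce using x⁶ ≡ x⁴ + x² + x + 1 (mod x⁶ + x⁴ + x² + x + 1).
Reduced: x⁴ + x³ + x² + x + 1.

1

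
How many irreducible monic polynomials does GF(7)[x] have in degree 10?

The number of monic irreducibles of degree 10 over GF(7) is (1/10)·Σ_{d∣10} μ(10/d) 7^d.
Divisors of 10: 1, 2, 5, 10; μ(10/d) for each: 1, -1, -1, 1.
Σ = 7^1 − 7^2 − 7^5 + 7^10 = 282458400.
N = 282458400/10 = 28245840.

28245840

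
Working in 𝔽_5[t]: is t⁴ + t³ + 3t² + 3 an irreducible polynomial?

Yes

Write h(t) = t⁴ + t³ + 3t² + 3.
Check for roots in 𝔽_5: h(0) = 3; h(1) = 3; h(2) = 4; h(3) = 3; h(4) = 1.
No roots, so no linear factors.
Degree-2 irreducible divisors: test the 10 monic irreducibles of degree 2 over GF(5).
None of them divide h (all give nonzero remainder).
No irreducible factor of degree ≤ 2 exists, so h is irreducible over GF(5).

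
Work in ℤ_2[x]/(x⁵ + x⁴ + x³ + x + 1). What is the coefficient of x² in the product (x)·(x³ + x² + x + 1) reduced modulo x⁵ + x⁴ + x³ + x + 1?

Multiply in ℤ_2[x]: (x)·(x³ + x² + x + 1) = x⁴ + x³ + x² + x.
Reduced: x⁴ + x³ + x² + x.

1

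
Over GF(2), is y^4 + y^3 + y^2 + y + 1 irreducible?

Yes

Write P(y) = y^4 + y^3 + y^2 + y + 1.
Check for roots in GF(2): P(0) = 1; P(1) = 1.
No roots, so no linear factors.
Monic irreducibles of degree 2 over GF(2): y^2 + y + 1.
None of them divide P (all give nonzero remainder).
No irreducible factor of degree ≤ 2 exists, so P is irreducible over GF(2).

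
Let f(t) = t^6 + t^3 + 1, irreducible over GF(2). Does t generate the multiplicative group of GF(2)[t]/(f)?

No

|GF(2^6)^×| = 2^6 − 1 = 63. Prime factorization: 63 = 3^2·7.
f is primitive ⇔ t has order 63 in GF(2)[t]/(f), i.e. t^(63/q) ≠ 1 for each prime q | 63.
t^(21) mod f = t^3.
t^(9) mod f = 1
Since t^(9) = 1, the order of t divides 9 < 63; not primitive.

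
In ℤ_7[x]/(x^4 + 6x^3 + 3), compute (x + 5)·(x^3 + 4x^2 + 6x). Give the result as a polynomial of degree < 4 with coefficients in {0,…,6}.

3x^3 + 5x^2 + 2x + 4

Multiply in ℤ_7[x]: (x + 5)·(x^3 + 4x^2 + 6x) = x^4 + 2x^3 + 5x^2 + 2x.
Reduce using x^4 ≡ x^3 + 4 (mod x^4 + 6x^3 + 3).
Reduced: 3x^3 + 5x^2 + 2x + 4.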